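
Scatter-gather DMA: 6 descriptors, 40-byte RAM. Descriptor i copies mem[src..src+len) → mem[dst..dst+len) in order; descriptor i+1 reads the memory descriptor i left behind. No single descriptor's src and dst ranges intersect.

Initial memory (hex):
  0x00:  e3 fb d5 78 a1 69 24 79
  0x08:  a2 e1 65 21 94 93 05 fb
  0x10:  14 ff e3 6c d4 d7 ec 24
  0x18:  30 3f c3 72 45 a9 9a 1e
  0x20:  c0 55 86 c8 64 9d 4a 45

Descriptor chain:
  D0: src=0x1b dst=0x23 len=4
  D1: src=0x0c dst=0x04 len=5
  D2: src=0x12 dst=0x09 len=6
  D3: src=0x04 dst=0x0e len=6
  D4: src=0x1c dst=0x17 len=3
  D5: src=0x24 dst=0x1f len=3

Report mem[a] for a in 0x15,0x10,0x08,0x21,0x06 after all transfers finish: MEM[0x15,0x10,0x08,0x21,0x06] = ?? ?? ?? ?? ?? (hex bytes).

D0: mem[0x23..0x26] <- [72 45 a9 9a]
D1: mem[0x04..0x08] <- [94 93 05 fb 14]
D2: mem[0x09..0x0e] <- [e3 6c d4 d7 ec 24]
D3: mem[0x0e..0x13] <- [94 93 05 fb 14 e3]
D4: mem[0x17..0x19] <- [45 a9 9a]
D5: mem[0x1f..0x21] <- [45 a9 9a]
query mem[0x15]=0xd7, mem[0x10]=0x05, mem[0x08]=0x14, mem[0x21]=0x9a, mem[0x06]=0x05

MEM[0x15,0x10,0x08,0x21,0x06] = d7 05 14 9a 05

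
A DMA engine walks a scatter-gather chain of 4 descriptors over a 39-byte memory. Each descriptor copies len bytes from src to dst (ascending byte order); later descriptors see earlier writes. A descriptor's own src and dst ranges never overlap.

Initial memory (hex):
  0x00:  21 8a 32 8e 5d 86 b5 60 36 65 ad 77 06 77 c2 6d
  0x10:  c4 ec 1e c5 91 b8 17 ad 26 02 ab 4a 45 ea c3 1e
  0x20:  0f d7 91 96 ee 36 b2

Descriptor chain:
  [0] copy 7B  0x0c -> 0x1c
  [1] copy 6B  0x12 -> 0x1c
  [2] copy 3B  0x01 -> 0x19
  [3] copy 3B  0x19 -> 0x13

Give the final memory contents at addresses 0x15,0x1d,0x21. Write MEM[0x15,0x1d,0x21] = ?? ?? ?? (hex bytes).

#0 dst[0x1c+7] := {0x06,0x77,0xc2,0x6d,0xc4,0xec,0x1e}
#1 dst[0x1c+6] := {0x1e,0xc5,0x91,0xb8,0x17,0xad}
#2 dst[0x19+3] := {0x8a,0x32,0x8e}
#3 dst[0x13+3] := {0x8a,0x32,0x8e}
query mem[0x15]=0x8e, mem[0x1d]=0xc5, mem[0x21]=0xad

MEM[0x15,0x1d,0x21] = 8e c5 ad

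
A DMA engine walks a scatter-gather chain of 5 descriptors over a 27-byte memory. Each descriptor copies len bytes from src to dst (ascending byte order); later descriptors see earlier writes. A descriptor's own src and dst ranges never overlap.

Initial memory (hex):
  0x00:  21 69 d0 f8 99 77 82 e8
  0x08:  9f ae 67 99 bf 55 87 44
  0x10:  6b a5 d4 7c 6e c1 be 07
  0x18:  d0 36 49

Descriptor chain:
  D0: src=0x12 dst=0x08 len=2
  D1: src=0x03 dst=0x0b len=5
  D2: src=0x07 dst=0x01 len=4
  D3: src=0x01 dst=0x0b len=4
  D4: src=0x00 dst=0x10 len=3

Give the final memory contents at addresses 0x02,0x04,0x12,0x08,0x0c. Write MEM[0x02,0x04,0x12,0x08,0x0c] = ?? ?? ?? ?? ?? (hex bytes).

MEM[0x02,0x04,0x12,0x08,0x0c] = d4 67 d4 d4 d4

  after D0: wrote 2B at 0x08 = d47c
  after D1: wrote 5B at 0x0b = f8997782e8
  after D2: wrote 4B at 0x01 = e8d47c67
  after D3: wrote 4B at 0x0b = e8d47c67
  after D4: wrote 3B at 0x10 = 21e8d4
query mem[0x02]=0xd4, mem[0x04]=0x67, mem[0x12]=0xd4, mem[0x08]=0xd4, mem[0x0c]=0xd4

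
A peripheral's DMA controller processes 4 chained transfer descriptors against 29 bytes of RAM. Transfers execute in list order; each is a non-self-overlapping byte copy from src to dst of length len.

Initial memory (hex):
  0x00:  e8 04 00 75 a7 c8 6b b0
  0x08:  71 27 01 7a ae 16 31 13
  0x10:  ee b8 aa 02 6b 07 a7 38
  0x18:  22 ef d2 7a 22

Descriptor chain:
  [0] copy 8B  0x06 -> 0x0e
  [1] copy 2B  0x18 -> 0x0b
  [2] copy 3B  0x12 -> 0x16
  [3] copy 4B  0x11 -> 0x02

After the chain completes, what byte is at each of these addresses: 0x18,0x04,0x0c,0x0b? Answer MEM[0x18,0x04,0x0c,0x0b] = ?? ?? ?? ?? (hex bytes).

[0] 0x06->0x0e len=8 : 6b b0 71 27 01 7a ae 16
[1] 0x18->0x0b len=2 : 22 ef
[2] 0x12->0x16 len=3 : 01 7a ae
[3] 0x11->0x02 len=4 : 27 01 7a ae
query mem[0x18]=0xae, mem[0x04]=0x7a, mem[0x0c]=0xef, mem[0x0b]=0x22

MEM[0x18,0x04,0x0c,0x0b] = ae 7a ef 22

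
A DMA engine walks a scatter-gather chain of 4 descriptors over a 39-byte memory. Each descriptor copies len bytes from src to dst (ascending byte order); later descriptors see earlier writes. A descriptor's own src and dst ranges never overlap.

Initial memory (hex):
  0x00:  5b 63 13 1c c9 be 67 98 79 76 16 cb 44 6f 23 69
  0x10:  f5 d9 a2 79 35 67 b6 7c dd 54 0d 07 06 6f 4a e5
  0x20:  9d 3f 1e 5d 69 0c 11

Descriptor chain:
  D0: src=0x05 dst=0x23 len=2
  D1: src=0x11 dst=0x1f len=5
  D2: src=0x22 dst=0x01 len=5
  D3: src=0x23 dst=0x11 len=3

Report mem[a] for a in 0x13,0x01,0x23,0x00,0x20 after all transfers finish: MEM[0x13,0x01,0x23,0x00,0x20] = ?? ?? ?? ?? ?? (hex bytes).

MEM[0x13,0x01,0x23,0x00,0x20] = 0c 35 67 5b a2

#0 dst[0x23+2] := {0xbe,0x67}
#1 dst[0x1f+5] := {0xd9,0xa2,0x79,0x35,0x67}
#2 dst[0x01+5] := {0x35,0x67,0x67,0x0c,0x11}
#3 dst[0x11+3] := {0x67,0x67,0x0c}
query mem[0x13]=0x0c, mem[0x01]=0x35, mem[0x23]=0x67, mem[0x00]=0x5b, mem[0x20]=0xa2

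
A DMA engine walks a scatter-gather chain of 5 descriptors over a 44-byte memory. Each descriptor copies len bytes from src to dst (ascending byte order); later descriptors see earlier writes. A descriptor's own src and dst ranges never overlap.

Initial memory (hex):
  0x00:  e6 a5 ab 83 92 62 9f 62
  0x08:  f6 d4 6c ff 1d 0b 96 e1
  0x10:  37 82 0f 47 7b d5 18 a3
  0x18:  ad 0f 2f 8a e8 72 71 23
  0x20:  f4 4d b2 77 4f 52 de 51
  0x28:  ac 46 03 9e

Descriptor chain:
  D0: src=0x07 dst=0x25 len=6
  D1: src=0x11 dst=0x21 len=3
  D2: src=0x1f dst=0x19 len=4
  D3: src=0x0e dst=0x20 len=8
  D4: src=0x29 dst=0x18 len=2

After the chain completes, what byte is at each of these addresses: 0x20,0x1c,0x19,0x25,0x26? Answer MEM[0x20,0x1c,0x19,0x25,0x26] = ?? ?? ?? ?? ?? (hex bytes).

MEM[0x20,0x1c,0x19,0x25,0x26] = 96 0f 1d 47 7b

  after D0: wrote 6B at 0x25 = 62f6d46cff1d
  after D1: wrote 3B at 0x21 = 820f47
  after D2: wrote 4B at 0x19 = 23f4820f
  after D3: wrote 8B at 0x20 = 96e137820f477bd5
  after D4: wrote 2B at 0x18 = ff1d
query mem[0x20]=0x96, mem[0x1c]=0x0f, mem[0x19]=0x1d, mem[0x25]=0x47, mem[0x26]=0x7b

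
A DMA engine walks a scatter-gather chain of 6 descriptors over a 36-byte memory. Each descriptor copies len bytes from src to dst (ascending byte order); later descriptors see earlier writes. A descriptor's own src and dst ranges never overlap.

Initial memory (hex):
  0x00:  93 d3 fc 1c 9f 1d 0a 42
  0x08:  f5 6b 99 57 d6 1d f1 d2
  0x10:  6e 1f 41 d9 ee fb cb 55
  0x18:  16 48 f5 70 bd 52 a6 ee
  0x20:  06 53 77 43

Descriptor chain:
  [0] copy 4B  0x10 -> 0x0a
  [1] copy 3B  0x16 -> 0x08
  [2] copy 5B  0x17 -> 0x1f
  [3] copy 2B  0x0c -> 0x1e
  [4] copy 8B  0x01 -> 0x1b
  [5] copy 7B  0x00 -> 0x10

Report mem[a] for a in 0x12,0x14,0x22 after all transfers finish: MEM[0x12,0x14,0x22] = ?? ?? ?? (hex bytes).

MEM[0x12,0x14,0x22] = fc 9f cb

  after D0: wrote 4B at 0x0a = 6e1f41d9
  after D1: wrote 3B at 0x08 = cb5516
  after D2: wrote 5B at 0x1f = 551648f570
  after D3: wrote 2B at 0x1e = 41d9
  after D4: wrote 8B at 0x1b = d3fc1c9f1d0a42cb
  after D5: wrote 7B at 0x10 = 93d3fc1c9f1d0a
query mem[0x12]=0xfc, mem[0x14]=0x9f, mem[0x22]=0xcb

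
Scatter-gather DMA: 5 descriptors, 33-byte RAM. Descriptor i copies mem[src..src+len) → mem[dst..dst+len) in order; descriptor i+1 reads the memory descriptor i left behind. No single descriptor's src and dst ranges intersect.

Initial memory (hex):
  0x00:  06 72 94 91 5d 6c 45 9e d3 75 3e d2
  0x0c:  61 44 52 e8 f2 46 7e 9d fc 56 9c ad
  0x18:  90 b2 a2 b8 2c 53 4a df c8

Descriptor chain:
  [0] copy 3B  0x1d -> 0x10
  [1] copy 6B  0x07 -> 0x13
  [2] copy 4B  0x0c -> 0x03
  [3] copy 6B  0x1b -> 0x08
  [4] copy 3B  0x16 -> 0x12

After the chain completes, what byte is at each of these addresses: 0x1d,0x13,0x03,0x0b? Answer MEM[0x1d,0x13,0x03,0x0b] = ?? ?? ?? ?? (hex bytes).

MEM[0x1d,0x13,0x03,0x0b] = 53 d2 61 4a

  after D0: wrote 3B at 0x10 = 534adf
  after D1: wrote 6B at 0x13 = 9ed3753ed261
  after D2: wrote 4B at 0x03 = 614452e8
  after D3: wrote 6B at 0x08 = b82c534adfc8
  after D4: wrote 3B at 0x12 = 3ed261
query mem[0x1d]=0x53, mem[0x13]=0xd2, mem[0x03]=0x61, mem[0x0b]=0x4a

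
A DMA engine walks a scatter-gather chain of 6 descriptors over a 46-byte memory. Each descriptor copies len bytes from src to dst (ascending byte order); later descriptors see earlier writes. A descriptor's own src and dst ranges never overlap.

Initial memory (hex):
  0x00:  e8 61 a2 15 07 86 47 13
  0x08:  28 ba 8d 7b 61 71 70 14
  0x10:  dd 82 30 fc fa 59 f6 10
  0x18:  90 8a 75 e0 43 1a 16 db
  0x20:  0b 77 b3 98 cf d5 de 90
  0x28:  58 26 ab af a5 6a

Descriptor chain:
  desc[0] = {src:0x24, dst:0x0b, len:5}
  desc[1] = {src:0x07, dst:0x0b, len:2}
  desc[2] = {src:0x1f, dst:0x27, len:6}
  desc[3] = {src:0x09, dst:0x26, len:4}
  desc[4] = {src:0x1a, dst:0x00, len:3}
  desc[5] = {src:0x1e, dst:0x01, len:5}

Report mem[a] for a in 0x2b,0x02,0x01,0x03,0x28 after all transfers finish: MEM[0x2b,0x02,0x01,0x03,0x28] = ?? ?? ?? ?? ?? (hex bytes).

MEM[0x2b,0x02,0x01,0x03,0x28] = 98 db 16 0b 13

#0 dst[0x0b+5] := {0xcf,0xd5,0xde,0x90,0x58}
#1 dst[0x0b+2] := {0x13,0x28}
#2 dst[0x27+6] := {0xdb,0x0b,0x77,0xb3,0x98,0xcf}
#3 dst[0x26+4] := {0xba,0x8d,0x13,0x28}
#4 dst[0x00+3] := {0x75,0xe0,0x43}
#5 dst[0x01+5] := {0x16,0xdb,0x0b,0x77,0xb3}
query mem[0x2b]=0x98, mem[0x02]=0xdb, mem[0x01]=0x16, mem[0x03]=0x0b, mem[0x28]=0x13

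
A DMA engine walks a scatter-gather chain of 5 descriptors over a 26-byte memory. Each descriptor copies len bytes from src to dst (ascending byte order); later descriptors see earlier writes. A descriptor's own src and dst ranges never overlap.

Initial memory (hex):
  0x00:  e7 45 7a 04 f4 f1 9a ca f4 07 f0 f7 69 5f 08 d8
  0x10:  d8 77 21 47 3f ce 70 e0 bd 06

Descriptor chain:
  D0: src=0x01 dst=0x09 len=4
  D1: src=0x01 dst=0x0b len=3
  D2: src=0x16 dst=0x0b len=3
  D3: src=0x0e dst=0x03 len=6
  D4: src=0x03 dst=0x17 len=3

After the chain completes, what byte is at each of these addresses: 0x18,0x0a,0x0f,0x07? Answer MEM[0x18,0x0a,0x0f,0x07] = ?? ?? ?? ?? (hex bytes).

MEM[0x18,0x0a,0x0f,0x07] = d8 7a d8 21

#0 dst[0x09+4] := {0x45,0x7a,0x04,0xf4}
#1 dst[0x0b+3] := {0x45,0x7a,0x04}
#2 dst[0x0b+3] := {0x70,0xe0,0xbd}
#3 dst[0x03+6] := {0x08,0xd8,0xd8,0x77,0x21,0x47}
#4 dst[0x17+3] := {0x08,0xd8,0xd8}
query mem[0x18]=0xd8, mem[0x0a]=0x7a, mem[0x0f]=0xd8, mem[0x07]=0x21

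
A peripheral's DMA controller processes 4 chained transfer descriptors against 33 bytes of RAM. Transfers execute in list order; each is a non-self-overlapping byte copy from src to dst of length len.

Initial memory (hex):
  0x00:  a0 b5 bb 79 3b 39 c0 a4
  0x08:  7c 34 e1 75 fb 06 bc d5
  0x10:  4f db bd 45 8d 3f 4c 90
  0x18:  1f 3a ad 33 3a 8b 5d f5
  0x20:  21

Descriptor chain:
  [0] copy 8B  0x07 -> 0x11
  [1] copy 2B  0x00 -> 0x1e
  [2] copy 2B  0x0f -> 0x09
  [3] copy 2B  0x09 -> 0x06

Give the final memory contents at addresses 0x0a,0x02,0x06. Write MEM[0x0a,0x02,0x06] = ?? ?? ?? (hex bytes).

  after D0: wrote 8B at 0x11 = a47c34e175fb06bc
  after D1: wrote 2B at 0x1e = a0b5
  after D2: wrote 2B at 0x09 = d54f
  after D3: wrote 2B at 0x06 = d54f
query mem[0x0a]=0x4f, mem[0x02]=0xbb, mem[0x06]=0xd5

MEM[0x0a,0x02,0x06] = 4f bb d5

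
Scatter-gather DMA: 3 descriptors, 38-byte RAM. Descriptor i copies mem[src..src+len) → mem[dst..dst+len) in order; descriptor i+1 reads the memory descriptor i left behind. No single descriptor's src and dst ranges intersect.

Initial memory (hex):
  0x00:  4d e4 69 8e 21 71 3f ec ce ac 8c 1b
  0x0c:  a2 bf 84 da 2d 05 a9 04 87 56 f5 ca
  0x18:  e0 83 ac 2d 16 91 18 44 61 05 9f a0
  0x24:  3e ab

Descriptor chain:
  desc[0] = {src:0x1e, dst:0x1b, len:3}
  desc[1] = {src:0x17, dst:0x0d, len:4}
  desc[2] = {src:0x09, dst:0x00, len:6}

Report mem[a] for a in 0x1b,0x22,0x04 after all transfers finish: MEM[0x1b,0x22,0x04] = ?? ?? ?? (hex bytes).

#0 dst[0x1b+3] := {0x18,0x44,0x61}
#1 dst[0x0d+4] := {0xca,0xe0,0x83,0xac}
#2 dst[0x00+6] := {0xac,0x8c,0x1b,0xa2,0xca,0xe0}
query mem[0x1b]=0x18, mem[0x22]=0x9f, mem[0x04]=0xca

MEM[0x1b,0x22,0x04] = 18 9f ca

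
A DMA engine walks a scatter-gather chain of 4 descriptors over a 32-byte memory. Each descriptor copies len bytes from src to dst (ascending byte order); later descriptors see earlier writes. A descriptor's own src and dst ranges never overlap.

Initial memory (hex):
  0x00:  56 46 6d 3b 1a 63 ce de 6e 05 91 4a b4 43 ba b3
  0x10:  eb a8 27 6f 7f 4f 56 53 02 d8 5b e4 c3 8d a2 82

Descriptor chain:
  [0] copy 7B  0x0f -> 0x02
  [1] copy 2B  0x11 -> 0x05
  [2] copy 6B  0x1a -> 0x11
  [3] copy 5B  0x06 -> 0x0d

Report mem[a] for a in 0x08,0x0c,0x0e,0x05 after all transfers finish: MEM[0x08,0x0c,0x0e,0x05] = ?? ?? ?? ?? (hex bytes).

[0] 0x0f->0x02 len=7 : b3 eb a8 27 6f 7f 4f
[1] 0x11->0x05 len=2 : a8 27
[2] 0x1a->0x11 len=6 : 5b e4 c3 8d a2 82
[3] 0x06->0x0d len=5 : 27 7f 4f 05 91
query mem[0x08]=0x4f, mem[0x0c]=0xb4, mem[0x0e]=0x7f, mem[0x05]=0xa8

MEM[0x08,0x0c,0x0e,0x05] = 4f b4 7f a8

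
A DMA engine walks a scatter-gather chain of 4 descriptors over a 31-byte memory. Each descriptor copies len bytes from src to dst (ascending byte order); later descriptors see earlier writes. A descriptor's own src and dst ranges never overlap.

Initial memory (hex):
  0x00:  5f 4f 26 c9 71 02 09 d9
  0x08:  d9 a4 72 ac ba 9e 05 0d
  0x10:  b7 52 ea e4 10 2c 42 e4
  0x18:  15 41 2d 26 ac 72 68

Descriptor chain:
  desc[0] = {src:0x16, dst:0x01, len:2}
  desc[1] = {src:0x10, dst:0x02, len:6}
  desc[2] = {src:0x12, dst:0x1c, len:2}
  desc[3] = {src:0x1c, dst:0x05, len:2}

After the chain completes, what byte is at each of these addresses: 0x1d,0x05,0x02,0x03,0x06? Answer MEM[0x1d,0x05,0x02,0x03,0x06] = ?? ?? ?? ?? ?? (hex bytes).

MEM[0x1d,0x05,0x02,0x03,0x06] = e4 ea b7 52 e4

  after D0: wrote 2B at 0x01 = 42e4
  after D1: wrote 6B at 0x02 = b752eae4102c
  after D2: wrote 2B at 0x1c = eae4
  after D3: wrote 2B at 0x05 = eae4
query mem[0x1d]=0xe4, mem[0x05]=0xea, mem[0x02]=0xb7, mem[0x03]=0x52, mem[0x06]=0xe4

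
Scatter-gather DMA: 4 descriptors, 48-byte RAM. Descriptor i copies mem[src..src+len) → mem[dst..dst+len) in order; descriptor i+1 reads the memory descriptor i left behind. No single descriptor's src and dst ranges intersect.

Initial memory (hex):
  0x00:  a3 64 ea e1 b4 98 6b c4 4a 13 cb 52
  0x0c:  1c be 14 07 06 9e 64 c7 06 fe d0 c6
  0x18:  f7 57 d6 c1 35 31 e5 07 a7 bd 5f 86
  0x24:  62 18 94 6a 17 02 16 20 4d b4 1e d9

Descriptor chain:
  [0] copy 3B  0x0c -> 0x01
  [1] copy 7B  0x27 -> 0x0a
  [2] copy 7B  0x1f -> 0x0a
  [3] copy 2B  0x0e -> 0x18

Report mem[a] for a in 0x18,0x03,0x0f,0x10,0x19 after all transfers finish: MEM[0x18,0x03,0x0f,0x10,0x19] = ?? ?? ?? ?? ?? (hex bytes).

MEM[0x18,0x03,0x0f,0x10,0x19] = 86 14 62 18 62

#0 dst[0x01+3] := {0x1c,0xbe,0x14}
#1 dst[0x0a+7] := {0x6a,0x17,0x02,0x16,0x20,0x4d,0xb4}
#2 dst[0x0a+7] := {0x07,0xa7,0xbd,0x5f,0x86,0x62,0x18}
#3 dst[0x18+2] := {0x86,0x62}
query mem[0x18]=0x86, mem[0x03]=0x14, mem[0x0f]=0x62, mem[0x10]=0x18, mem[0x19]=0x62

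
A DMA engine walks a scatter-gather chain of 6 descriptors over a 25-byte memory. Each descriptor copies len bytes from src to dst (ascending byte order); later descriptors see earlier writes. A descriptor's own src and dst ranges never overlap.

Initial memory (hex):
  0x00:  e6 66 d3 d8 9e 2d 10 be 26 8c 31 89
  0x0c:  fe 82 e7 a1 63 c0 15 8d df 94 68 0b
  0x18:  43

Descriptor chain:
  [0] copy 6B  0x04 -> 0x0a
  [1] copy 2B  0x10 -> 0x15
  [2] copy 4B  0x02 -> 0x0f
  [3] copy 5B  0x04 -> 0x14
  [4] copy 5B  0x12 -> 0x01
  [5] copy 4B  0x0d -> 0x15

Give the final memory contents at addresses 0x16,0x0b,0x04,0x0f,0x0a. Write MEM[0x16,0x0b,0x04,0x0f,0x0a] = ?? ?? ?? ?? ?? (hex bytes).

[0] 0x04->0x0a len=6 : 9e 2d 10 be 26 8c
[1] 0x10->0x15 len=2 : 63 c0
[2] 0x02->0x0f len=4 : d3 d8 9e 2d
[3] 0x04->0x14 len=5 : 9e 2d 10 be 26
[4] 0x12->0x01 len=5 : 2d 8d 9e 2d 10
[5] 0x0d->0x15 len=4 : be 26 d3 d8
query mem[0x16]=0x26, mem[0x0b]=0x2d, mem[0x04]=0x2d, mem[0x0f]=0xd3, mem[0x0a]=0x9e

MEM[0x16,0x0b,0x04,0x0f,0x0a] = 26 2d 2d d3 9e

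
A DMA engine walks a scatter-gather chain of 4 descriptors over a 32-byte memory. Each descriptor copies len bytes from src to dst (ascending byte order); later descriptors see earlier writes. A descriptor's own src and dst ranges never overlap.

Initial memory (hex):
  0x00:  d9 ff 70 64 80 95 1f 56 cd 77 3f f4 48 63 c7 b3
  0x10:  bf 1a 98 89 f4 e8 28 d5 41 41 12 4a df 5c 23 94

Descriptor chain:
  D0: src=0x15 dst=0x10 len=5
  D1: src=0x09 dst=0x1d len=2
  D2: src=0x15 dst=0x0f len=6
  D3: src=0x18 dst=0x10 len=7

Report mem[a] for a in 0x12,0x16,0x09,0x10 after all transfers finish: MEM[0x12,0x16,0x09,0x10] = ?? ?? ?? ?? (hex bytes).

MEM[0x12,0x16,0x09,0x10] = 12 3f 77 41

[0] 0x15->0x10 len=5 : e8 28 d5 41 41
[1] 0x09->0x1d len=2 : 77 3f
[2] 0x15->0x0f len=6 : e8 28 d5 41 41 12
[3] 0x18->0x10 len=7 : 41 41 12 4a df 77 3f
query mem[0x12]=0x12, mem[0x16]=0x3f, mem[0x09]=0x77, mem[0x10]=0x41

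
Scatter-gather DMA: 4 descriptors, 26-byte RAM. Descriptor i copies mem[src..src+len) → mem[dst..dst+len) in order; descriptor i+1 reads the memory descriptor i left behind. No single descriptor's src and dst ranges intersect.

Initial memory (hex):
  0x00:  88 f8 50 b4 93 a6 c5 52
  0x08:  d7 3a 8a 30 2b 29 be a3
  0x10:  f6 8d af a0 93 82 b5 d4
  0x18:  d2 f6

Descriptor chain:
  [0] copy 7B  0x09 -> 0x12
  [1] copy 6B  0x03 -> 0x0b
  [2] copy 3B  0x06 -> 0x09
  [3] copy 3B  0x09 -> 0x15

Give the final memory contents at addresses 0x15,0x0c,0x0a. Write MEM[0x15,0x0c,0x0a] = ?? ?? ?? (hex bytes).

MEM[0x15,0x0c,0x0a] = c5 93 52

#0 dst[0x12+7] := {0x3a,0x8a,0x30,0x2b,0x29,0xbe,0xa3}
#1 dst[0x0b+6] := {0xb4,0x93,0xa6,0xc5,0x52,0xd7}
#2 dst[0x09+3] := {0xc5,0x52,0xd7}
#3 dst[0x15+3] := {0xc5,0x52,0xd7}
query mem[0x15]=0xc5, mem[0x0c]=0x93, mem[0x0a]=0x52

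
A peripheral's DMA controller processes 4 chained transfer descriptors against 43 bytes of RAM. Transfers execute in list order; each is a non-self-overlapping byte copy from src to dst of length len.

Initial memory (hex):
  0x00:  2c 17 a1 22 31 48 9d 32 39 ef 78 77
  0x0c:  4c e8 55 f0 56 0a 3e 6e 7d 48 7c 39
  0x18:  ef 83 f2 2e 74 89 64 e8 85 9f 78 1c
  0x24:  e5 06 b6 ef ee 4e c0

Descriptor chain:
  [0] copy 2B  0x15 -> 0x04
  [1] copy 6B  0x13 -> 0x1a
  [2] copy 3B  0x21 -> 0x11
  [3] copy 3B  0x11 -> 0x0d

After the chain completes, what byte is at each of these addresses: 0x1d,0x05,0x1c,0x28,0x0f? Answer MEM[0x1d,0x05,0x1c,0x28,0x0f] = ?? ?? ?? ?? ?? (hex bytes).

#0 dst[0x04+2] := {0x48,0x7c}
#1 dst[0x1a+6] := {0x6e,0x7d,0x48,0x7c,0x39,0xef}
#2 dst[0x11+3] := {0x9f,0x78,0x1c}
#3 dst[0x0d+3] := {0x9f,0x78,0x1c}
query mem[0x1d]=0x7c, mem[0x05]=0x7c, mem[0x1c]=0x48, mem[0x28]=0xee, mem[0x0f]=0x1c

MEM[0x1d,0x05,0x1c,0x28,0x0f] = 7c 7c 48 ee 1c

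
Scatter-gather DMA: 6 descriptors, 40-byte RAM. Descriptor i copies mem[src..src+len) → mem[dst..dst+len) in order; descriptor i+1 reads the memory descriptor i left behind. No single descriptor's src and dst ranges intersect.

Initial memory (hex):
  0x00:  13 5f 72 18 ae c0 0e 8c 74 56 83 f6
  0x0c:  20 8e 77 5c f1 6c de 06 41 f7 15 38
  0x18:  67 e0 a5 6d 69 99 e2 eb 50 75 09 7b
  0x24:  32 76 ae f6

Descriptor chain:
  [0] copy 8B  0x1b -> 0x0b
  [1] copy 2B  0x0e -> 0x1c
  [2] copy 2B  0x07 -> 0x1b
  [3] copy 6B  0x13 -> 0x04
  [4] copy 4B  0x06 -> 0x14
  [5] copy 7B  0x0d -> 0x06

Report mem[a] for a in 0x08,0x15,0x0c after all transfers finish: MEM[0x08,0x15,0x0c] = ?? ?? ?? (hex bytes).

#0 dst[0x0b+8] := {0x6d,0x69,0x99,0xe2,0xeb,0x50,0x75,0x09}
#1 dst[0x1c+2] := {0xe2,0xeb}
#2 dst[0x1b+2] := {0x8c,0x74}
#3 dst[0x04+6] := {0x06,0x41,0xf7,0x15,0x38,0x67}
#4 dst[0x14+4] := {0xf7,0x15,0x38,0x67}
#5 dst[0x06+7] := {0x99,0xe2,0xeb,0x50,0x75,0x09,0x06}
query mem[0x08]=0xeb, mem[0x15]=0x15, mem[0x0c]=0x06

MEM[0x08,0x15,0x0c] = eb 15 06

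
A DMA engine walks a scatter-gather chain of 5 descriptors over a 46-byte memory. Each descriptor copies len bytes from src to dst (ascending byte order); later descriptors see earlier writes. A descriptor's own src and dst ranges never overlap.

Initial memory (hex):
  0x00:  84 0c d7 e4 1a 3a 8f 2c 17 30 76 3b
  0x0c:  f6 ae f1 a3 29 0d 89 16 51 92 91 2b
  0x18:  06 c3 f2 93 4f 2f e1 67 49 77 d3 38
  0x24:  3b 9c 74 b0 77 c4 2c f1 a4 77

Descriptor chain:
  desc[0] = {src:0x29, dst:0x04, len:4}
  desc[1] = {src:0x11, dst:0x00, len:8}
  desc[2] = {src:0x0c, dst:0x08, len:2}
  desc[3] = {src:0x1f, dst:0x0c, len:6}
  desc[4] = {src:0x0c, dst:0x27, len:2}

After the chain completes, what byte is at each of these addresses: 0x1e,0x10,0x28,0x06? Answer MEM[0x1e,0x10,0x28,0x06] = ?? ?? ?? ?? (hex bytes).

MEM[0x1e,0x10,0x28,0x06] = e1 38 49 2b

  after D0: wrote 4B at 0x04 = c42cf1a4
  after D1: wrote 8B at 0x00 = 0d89165192912b06
  after D2: wrote 2B at 0x08 = f6ae
  after D3: wrote 6B at 0x0c = 674977d3383b
  after D4: wrote 2B at 0x27 = 6749
query mem[0x1e]=0xe1, mem[0x10]=0x38, mem[0x28]=0x49, mem[0x06]=0x2b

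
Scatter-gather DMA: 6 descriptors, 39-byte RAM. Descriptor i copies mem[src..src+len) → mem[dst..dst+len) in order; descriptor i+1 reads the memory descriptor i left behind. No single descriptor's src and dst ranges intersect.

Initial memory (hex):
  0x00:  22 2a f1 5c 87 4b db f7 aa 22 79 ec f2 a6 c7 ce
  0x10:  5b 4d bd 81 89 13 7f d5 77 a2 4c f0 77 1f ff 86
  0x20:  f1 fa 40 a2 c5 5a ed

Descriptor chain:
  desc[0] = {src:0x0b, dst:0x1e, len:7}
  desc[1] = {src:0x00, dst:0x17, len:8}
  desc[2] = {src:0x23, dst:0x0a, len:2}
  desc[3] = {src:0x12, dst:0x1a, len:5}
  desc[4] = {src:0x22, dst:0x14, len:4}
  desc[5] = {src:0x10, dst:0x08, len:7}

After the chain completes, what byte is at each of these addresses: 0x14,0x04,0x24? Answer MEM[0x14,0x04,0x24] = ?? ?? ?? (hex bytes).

MEM[0x14,0x04,0x24] = ce 87 4d

#0 dst[0x1e+7] := {0xec,0xf2,0xa6,0xc7,0xce,0x5b,0x4d}
#1 dst[0x17+8] := {0x22,0x2a,0xf1,0x5c,0x87,0x4b,0xdb,0xf7}
#2 dst[0x0a+2] := {0x5b,0x4d}
#3 dst[0x1a+5] := {0xbd,0x81,0x89,0x13,0x7f}
#4 dst[0x14+4] := {0xce,0x5b,0x4d,0x5a}
#5 dst[0x08+7] := {0x5b,0x4d,0xbd,0x81,0xce,0x5b,0x4d}
query mem[0x14]=0xce, mem[0x04]=0x87, mem[0x24]=0x4d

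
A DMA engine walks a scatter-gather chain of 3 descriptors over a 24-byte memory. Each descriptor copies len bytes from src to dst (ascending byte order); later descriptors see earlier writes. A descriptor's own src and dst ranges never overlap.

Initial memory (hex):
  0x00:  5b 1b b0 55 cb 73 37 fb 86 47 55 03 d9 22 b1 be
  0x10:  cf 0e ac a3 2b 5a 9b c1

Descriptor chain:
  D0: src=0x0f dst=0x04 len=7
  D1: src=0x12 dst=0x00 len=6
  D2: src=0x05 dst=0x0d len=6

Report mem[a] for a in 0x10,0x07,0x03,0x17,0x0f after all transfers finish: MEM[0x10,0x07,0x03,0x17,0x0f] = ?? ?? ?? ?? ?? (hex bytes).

MEM[0x10,0x07,0x03,0x17,0x0f] = a3 ac 5a c1 ac

[0] 0x0f->0x04 len=7 : be cf 0e ac a3 2b 5a
[1] 0x12->0x00 len=6 : ac a3 2b 5a 9b c1
[2] 0x05->0x0d len=6 : c1 0e ac a3 2b 5a
query mem[0x10]=0xa3, mem[0x07]=0xac, mem[0x03]=0x5a, mem[0x17]=0xc1, mem[0x0f]=0xac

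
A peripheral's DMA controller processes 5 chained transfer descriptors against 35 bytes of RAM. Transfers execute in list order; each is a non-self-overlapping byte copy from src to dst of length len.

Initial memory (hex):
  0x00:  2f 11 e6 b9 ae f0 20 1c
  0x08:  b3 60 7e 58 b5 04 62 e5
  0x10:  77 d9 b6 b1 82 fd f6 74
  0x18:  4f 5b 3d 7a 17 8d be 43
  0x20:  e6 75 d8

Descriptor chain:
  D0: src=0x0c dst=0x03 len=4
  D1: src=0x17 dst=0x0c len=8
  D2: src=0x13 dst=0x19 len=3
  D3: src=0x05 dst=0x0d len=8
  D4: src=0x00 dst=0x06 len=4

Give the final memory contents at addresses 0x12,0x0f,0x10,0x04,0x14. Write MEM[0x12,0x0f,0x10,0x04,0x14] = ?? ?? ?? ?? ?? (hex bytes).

MEM[0x12,0x0f,0x10,0x04,0x14] = 7e 1c b3 04 74

D0: mem[0x03..0x06] <- [b5 04 62 e5]
D1: mem[0x0c..0x13] <- [74 4f 5b 3d 7a 17 8d be]
D2: mem[0x19..0x1b] <- [be 82 fd]
D3: mem[0x0d..0x14] <- [62 e5 1c b3 60 7e 58 74]
D4: mem[0x06..0x09] <- [2f 11 e6 b5]
query mem[0x12]=0x7e, mem[0x0f]=0x1c, mem[0x10]=0xb3, mem[0x04]=0x04, mem[0x14]=0x74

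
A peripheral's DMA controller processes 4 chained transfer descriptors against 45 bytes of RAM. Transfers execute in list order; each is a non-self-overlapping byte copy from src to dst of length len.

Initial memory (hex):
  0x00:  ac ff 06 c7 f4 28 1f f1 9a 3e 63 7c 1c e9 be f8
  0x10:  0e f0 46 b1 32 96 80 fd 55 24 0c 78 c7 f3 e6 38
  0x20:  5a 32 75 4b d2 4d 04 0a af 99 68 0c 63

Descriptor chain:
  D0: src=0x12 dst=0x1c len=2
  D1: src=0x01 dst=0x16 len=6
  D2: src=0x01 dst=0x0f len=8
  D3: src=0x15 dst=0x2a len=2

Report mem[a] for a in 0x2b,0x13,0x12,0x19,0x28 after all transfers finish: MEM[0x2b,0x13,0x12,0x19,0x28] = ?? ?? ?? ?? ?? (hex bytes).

MEM[0x2b,0x13,0x12,0x19,0x28] = 9a 28 f4 f4 af

[0] 0x12->0x1c len=2 : 46 b1
[1] 0x01->0x16 len=6 : ff 06 c7 f4 28 1f
[2] 0x01->0x0f len=8 : ff 06 c7 f4 28 1f f1 9a
[3] 0x15->0x2a len=2 : f1 9a
query mem[0x2b]=0x9a, mem[0x13]=0x28, mem[0x12]=0xf4, mem[0x19]=0xf4, mem[0x28]=0xaf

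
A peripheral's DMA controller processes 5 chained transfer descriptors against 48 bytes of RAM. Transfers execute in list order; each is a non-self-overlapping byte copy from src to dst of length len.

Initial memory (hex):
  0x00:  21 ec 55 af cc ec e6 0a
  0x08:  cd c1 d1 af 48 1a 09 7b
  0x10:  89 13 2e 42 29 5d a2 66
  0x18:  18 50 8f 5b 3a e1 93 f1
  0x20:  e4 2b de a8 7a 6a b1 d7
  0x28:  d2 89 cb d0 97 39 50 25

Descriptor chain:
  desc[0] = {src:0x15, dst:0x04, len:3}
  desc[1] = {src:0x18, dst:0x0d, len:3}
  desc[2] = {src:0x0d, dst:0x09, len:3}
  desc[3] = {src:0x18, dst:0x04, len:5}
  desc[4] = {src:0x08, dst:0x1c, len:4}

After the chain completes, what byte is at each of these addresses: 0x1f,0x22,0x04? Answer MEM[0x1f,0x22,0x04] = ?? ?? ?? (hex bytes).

MEM[0x1f,0x22,0x04] = 8f de 18

#0 dst[0x04+3] := {0x5d,0xa2,0x66}
#1 dst[0x0d+3] := {0x18,0x50,0x8f}
#2 dst[0x09+3] := {0x18,0x50,0x8f}
#3 dst[0x04+5] := {0x18,0x50,0x8f,0x5b,0x3a}
#4 dst[0x1c+4] := {0x3a,0x18,0x50,0x8f}
query mem[0x1f]=0x8f, mem[0x22]=0xde, mem[0x04]=0x18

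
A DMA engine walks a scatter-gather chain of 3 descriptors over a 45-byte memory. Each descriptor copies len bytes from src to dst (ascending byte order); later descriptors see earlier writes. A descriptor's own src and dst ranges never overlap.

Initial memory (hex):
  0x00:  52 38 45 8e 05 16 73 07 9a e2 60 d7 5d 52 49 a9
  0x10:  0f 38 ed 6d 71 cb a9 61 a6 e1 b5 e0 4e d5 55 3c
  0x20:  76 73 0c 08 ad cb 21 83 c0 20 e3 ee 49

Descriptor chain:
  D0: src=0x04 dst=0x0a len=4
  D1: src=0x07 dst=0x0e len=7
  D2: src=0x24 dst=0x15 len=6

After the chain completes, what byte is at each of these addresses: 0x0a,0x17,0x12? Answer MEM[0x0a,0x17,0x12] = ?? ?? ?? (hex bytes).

[0] 0x04->0x0a len=4 : 05 16 73 07
[1] 0x07->0x0e len=7 : 07 9a e2 05 16 73 07
[2] 0x24->0x15 len=6 : ad cb 21 83 c0 20
query mem[0x0a]=0x05, mem[0x17]=0x21, mem[0x12]=0x16

MEM[0x0a,0x17,0x12] = 05 21 16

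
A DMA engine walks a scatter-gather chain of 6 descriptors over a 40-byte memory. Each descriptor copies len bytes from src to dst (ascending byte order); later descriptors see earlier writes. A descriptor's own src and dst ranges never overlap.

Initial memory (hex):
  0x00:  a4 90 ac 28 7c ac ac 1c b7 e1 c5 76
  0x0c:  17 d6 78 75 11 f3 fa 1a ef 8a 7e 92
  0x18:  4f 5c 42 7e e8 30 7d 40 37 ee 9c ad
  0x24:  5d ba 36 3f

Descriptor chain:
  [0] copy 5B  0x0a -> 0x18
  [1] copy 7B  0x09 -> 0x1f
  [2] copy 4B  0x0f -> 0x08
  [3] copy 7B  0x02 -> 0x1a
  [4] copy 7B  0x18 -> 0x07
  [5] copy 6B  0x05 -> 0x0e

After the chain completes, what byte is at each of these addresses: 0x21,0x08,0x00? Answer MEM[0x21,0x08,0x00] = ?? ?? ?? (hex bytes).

[0] 0x0a->0x18 len=5 : c5 76 17 d6 78
[1] 0x09->0x1f len=7 : e1 c5 76 17 d6 78 75
[2] 0x0f->0x08 len=4 : 75 11 f3 fa
[3] 0x02->0x1a len=7 : ac 28 7c ac ac 1c 75
[4] 0x18->0x07 len=7 : c5 76 ac 28 7c ac ac
[5] 0x05->0x0e len=6 : ac ac c5 76 ac 28
query mem[0x21]=0x76, mem[0x08]=0x76, mem[0x00]=0xa4

MEM[0x21,0x08,0x00] = 76 76 a4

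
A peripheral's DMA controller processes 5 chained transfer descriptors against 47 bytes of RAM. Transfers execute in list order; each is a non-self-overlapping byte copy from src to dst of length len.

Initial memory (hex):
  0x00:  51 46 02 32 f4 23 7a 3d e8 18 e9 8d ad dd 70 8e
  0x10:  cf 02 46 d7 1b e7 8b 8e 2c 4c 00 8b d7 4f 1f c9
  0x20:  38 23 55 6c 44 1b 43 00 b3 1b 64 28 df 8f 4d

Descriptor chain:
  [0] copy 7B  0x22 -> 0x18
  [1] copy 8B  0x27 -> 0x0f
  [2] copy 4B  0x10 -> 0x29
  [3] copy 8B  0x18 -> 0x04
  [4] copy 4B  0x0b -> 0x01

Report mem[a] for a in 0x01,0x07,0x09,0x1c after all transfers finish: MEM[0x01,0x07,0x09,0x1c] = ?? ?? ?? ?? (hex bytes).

MEM[0x01,0x07,0x09,0x1c] = c9 1b 00 43

  after D0: wrote 7B at 0x18 = 556c441b4300b3
  after D1: wrote 8B at 0x0f = 00b31b6428df8f4d
  after D2: wrote 4B at 0x29 = b31b6428
  after D3: wrote 8B at 0x04 = 556c441b4300b3c9
  after D4: wrote 4B at 0x01 = c9addd70
query mem[0x01]=0xc9, mem[0x07]=0x1b, mem[0x09]=0x00, mem[0x1c]=0x43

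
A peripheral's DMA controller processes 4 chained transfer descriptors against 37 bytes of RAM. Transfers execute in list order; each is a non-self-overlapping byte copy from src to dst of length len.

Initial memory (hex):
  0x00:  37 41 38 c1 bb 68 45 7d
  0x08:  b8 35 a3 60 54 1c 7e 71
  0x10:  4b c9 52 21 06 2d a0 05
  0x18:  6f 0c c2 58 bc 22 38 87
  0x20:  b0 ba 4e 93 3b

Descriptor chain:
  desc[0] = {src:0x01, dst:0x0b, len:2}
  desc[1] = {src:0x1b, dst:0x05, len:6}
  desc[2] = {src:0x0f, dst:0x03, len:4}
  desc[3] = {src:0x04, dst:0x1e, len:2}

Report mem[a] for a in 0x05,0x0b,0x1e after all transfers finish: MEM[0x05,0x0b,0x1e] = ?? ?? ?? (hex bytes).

MEM[0x05,0x0b,0x1e] = c9 41 4b

  after D0: wrote 2B at 0x0b = 4138
  after D1: wrote 6B at 0x05 = 58bc223887b0
  after D2: wrote 4B at 0x03 = 714bc952
  after D3: wrote 2B at 0x1e = 4bc9
query mem[0x05]=0xc9, mem[0x0b]=0x41, mem[0x1e]=0x4b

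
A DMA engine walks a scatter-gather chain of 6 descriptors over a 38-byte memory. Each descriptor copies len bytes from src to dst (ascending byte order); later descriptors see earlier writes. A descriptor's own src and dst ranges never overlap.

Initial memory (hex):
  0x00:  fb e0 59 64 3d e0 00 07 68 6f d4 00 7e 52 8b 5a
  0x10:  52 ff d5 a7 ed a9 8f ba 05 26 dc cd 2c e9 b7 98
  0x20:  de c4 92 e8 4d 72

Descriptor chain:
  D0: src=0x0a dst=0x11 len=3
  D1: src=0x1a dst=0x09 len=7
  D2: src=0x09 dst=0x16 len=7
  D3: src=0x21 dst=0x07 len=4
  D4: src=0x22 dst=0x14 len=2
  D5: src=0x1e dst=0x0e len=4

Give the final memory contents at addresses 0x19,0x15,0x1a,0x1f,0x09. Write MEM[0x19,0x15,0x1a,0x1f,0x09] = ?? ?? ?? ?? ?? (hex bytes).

MEM[0x19,0x15,0x1a,0x1f,0x09] = e9 e8 b7 98 e8

#0 dst[0x11+3] := {0xd4,0x00,0x7e}
#1 dst[0x09+7] := {0xdc,0xcd,0x2c,0xe9,0xb7,0x98,0xde}
#2 dst[0x16+7] := {0xdc,0xcd,0x2c,0xe9,0xb7,0x98,0xde}
#3 dst[0x07+4] := {0xc4,0x92,0xe8,0x4d}
#4 dst[0x14+2] := {0x92,0xe8}
#5 dst[0x0e+4] := {0xb7,0x98,0xde,0xc4}
query mem[0x19]=0xe9, mem[0x15]=0xe8, mem[0x1a]=0xb7, mem[0x1f]=0x98, mem[0x09]=0xe8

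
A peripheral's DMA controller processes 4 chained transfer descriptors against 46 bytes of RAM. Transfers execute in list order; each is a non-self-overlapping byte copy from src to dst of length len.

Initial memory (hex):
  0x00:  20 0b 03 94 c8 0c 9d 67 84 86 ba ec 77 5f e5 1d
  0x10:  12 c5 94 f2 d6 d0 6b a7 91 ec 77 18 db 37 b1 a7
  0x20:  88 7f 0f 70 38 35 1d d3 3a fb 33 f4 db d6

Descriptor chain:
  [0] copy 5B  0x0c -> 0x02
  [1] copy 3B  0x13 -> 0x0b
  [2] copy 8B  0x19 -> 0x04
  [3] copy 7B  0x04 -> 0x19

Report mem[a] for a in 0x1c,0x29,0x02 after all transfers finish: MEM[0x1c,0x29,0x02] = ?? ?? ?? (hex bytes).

D0: mem[0x02..0x06] <- [77 5f e5 1d 12]
D1: mem[0x0b..0x0d] <- [f2 d6 d0]
D2: mem[0x04..0x0b] <- [ec 77 18 db 37 b1 a7 88]
D3: mem[0x19..0x1f] <- [ec 77 18 db 37 b1 a7]
query mem[0x1c]=0xdb, mem[0x29]=0xfb, mem[0x02]=0x77

MEM[0x1c,0x29,0x02] = db fb 77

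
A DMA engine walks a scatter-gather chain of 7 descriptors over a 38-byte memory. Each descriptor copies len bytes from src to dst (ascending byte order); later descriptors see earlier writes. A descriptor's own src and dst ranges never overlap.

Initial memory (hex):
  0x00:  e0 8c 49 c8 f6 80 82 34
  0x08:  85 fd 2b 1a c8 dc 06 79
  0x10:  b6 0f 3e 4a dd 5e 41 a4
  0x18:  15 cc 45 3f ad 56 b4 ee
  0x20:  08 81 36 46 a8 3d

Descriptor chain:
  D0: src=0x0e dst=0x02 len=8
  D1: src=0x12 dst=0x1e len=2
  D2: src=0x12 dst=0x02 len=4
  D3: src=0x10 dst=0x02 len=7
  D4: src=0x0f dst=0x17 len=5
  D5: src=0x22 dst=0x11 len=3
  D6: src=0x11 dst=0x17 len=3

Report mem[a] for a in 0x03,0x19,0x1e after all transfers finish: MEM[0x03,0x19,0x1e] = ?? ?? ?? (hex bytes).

  after D0: wrote 8B at 0x02 = 0679b60f3e4add5e
  after D1: wrote 2B at 0x1e = 3e4a
  after D2: wrote 4B at 0x02 = 3e4add5e
  after D3: wrote 7B at 0x02 = b60f3e4add5e41
  after D4: wrote 5B at 0x17 = 79b60f3e4a
  after D5: wrote 3B at 0x11 = 3646a8
  after D6: wrote 3B at 0x17 = 3646a8
query mem[0x03]=0x0f, mem[0x19]=0xa8, mem[0x1e]=0x3e

MEM[0x03,0x19,0x1e] = 0f a8 3e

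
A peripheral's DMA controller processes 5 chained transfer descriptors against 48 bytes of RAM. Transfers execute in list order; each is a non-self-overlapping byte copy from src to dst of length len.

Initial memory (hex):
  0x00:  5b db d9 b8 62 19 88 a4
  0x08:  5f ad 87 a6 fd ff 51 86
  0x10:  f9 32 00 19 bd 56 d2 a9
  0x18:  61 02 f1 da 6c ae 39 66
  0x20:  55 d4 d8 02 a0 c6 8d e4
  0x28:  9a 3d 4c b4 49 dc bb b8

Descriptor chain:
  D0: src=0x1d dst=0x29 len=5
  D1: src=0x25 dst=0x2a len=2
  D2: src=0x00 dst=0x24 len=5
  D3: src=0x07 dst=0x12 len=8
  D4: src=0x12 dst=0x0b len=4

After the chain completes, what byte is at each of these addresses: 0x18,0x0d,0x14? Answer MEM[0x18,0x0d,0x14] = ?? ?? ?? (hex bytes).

MEM[0x18,0x0d,0x14] = ff ad ad

  after D0: wrote 5B at 0x29 = ae396655d4
  after D1: wrote 2B at 0x2a = c68d
  after D2: wrote 5B at 0x24 = 5bdbd9b862
  after D3: wrote 8B at 0x12 = a45fad87a6fdff51
  after D4: wrote 4B at 0x0b = a45fad87
query mem[0x18]=0xff, mem[0x0d]=0xad, mem[0x14]=0xad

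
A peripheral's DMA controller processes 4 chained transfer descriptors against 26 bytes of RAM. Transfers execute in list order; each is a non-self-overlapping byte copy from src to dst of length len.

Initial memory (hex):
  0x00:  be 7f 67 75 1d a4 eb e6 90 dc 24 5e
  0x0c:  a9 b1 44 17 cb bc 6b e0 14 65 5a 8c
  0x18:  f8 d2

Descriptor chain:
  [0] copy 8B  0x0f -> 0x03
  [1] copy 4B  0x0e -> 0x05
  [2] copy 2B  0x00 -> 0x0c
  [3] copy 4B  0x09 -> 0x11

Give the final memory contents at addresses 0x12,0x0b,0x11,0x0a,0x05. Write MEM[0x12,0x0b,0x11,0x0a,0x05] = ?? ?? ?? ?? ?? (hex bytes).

MEM[0x12,0x0b,0x11,0x0a,0x05] = 5a 5e 65 5a 44

D0: mem[0x03..0x0a] <- [17 cb bc 6b e0 14 65 5a]
D1: mem[0x05..0x08] <- [44 17 cb bc]
D2: mem[0x0c..0x0d] <- [be 7f]
D3: mem[0x11..0x14] <- [65 5a 5e be]
query mem[0x12]=0x5a, mem[0x0b]=0x5e, mem[0x11]=0x65, mem[0x0a]=0x5a, mem[0x05]=0x44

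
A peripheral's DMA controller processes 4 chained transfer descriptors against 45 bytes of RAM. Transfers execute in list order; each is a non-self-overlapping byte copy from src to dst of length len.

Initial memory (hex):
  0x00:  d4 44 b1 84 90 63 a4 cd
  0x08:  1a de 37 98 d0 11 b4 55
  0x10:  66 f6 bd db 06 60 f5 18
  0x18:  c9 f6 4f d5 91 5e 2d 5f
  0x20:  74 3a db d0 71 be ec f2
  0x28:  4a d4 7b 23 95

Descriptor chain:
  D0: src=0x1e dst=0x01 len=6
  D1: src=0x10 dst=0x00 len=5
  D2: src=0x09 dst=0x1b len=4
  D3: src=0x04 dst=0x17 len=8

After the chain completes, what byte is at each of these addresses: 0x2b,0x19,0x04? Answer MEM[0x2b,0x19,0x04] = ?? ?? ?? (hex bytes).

[0] 0x1e->0x01 len=6 : 2d 5f 74 3a db d0
[1] 0x10->0x00 len=5 : 66 f6 bd db 06
[2] 0x09->0x1b len=4 : de 37 98 d0
[3] 0x04->0x17 len=8 : 06 db d0 cd 1a de 37 98
query mem[0x2b]=0x23, mem[0x19]=0xd0, mem[0x04]=0x06

MEM[0x2b,0x19,0x04] = 23 d0 06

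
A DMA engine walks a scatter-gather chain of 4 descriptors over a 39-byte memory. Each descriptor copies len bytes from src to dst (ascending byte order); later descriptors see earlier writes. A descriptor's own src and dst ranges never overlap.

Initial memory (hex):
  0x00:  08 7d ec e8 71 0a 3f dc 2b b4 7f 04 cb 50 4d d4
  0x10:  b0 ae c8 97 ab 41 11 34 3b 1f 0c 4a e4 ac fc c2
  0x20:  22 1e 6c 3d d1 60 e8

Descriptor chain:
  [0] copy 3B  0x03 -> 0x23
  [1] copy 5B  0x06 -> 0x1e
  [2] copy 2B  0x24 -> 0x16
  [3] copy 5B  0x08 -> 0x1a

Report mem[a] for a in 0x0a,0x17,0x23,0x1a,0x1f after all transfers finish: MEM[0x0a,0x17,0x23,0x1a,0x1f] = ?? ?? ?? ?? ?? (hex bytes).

D0: mem[0x23..0x25] <- [e8 71 0a]
D1: mem[0x1e..0x22] <- [3f dc 2b b4 7f]
D2: mem[0x16..0x17] <- [71 0a]
D3: mem[0x1a..0x1e] <- [2b b4 7f 04 cb]
query mem[0x0a]=0x7f, mem[0x17]=0x0a, mem[0x23]=0xe8, mem[0x1a]=0x2b, mem[0x1f]=0xdc

MEM[0x0a,0x17,0x23,0x1a,0x1f] = 7f 0a e8 2b dc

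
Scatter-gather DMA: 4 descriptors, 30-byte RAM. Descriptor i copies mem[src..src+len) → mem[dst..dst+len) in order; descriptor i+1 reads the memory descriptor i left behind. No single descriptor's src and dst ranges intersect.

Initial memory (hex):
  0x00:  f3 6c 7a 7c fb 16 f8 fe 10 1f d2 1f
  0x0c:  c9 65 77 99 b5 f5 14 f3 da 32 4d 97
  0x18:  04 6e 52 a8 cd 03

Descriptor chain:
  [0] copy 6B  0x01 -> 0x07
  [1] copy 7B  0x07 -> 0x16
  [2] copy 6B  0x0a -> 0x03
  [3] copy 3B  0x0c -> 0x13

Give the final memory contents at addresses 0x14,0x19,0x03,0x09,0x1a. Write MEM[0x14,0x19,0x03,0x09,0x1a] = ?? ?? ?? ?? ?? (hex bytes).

MEM[0x14,0x19,0x03,0x09,0x1a] = 65 fb fb 7c 16

  after D0: wrote 6B at 0x07 = 6c7a7cfb16f8
  after D1: wrote 7B at 0x16 = 6c7a7cfb16f865
  after D2: wrote 6B at 0x03 = fb16f8657799
  after D3: wrote 3B at 0x13 = f86577
query mem[0x14]=0x65, mem[0x19]=0xfb, mem[0x03]=0xfb, mem[0x09]=0x7c, mem[0x1a]=0x16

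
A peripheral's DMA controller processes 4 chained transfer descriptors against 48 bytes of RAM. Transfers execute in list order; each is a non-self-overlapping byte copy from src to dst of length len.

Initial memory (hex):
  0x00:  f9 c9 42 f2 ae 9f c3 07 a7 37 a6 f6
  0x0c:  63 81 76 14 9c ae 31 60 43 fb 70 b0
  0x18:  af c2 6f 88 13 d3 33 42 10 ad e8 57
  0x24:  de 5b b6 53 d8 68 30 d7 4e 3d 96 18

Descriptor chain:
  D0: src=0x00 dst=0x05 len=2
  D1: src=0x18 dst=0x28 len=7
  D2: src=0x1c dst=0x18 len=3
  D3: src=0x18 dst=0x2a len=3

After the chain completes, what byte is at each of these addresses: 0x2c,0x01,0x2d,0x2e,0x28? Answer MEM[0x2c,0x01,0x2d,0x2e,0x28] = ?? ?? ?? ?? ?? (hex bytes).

  after D0: wrote 2B at 0x05 = f9c9
  after D1: wrote 7B at 0x28 = afc26f8813d333
  after D2: wrote 3B at 0x18 = 13d333
  after D3: wrote 3B at 0x2a = 13d333
query mem[0x2c]=0x33, mem[0x01]=0xc9, mem[0x2d]=0xd3, mem[0x2e]=0x33, mem[0x28]=0xaf

MEM[0x2c,0x01,0x2d,0x2e,0x28] = 33 c9 d3 33 af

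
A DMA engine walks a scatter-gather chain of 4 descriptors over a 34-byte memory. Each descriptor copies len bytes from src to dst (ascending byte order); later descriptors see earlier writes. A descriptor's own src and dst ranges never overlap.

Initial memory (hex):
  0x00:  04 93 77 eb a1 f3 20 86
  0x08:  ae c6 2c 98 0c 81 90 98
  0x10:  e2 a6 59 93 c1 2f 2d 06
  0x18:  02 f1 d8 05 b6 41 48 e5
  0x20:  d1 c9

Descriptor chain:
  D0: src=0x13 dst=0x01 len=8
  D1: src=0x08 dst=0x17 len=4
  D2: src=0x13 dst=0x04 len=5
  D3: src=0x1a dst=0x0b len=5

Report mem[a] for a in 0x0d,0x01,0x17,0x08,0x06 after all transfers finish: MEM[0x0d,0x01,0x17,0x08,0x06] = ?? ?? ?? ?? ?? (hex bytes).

D0: mem[0x01..0x08] <- [93 c1 2f 2d 06 02 f1 d8]
D1: mem[0x17..0x1a] <- [d8 c6 2c 98]
D2: mem[0x04..0x08] <- [93 c1 2f 2d d8]
D3: mem[0x0b..0x0f] <- [98 05 b6 41 48]
query mem[0x0d]=0xb6, mem[0x01]=0x93, mem[0x17]=0xd8, mem[0x08]=0xd8, mem[0x06]=0x2f

MEM[0x0d,0x01,0x17,0x08,0x06] = b6 93 d8 d8 2f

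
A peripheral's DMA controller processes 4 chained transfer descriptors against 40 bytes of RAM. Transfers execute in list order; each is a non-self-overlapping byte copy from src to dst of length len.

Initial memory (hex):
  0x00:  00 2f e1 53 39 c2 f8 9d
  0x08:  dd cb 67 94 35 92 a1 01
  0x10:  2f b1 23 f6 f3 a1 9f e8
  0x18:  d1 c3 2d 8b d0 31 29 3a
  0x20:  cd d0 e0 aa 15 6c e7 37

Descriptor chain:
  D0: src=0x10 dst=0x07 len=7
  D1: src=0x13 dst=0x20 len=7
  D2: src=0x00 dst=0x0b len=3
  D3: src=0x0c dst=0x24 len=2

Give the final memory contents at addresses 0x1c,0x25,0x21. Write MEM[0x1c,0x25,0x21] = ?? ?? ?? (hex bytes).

MEM[0x1c,0x25,0x21] = d0 e1 f3

D0: mem[0x07..0x0d] <- [2f b1 23 f6 f3 a1 9f]
D1: mem[0x20..0x26] <- [f6 f3 a1 9f e8 d1 c3]
D2: mem[0x0b..0x0d] <- [00 2f e1]
D3: mem[0x24..0x25] <- [2f e1]
query mem[0x1c]=0xd0, mem[0x25]=0xe1, mem[0x21]=0xf3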